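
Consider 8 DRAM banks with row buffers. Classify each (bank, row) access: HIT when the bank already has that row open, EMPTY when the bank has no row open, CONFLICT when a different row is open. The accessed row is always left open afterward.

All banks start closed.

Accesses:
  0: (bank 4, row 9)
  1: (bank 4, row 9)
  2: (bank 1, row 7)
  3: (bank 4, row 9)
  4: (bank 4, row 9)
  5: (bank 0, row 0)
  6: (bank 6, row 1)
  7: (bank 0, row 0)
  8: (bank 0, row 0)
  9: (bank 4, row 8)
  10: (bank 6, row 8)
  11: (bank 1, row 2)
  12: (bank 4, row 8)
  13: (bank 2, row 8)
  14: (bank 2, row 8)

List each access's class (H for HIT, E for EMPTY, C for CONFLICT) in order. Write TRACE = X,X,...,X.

TRACE = E,H,E,H,H,E,E,H,H,C,C,C,H,E,H

step 0: bank4 None->9 [EMPTY]
step 1: bank4 9->9 [HIT]
step 2: bank1 None->7 [EMPTY]
step 3: bank4 9->9 [HIT]
step 4: bank4 9->9 [HIT]
step 5: bank0 None->0 [EMPTY]
step 6: bank6 None->1 [EMPTY]
step 7: bank0 0->0 [HIT]
step 8: bank0 0->0 [HIT]
step 9: bank4 9->8 [CONFLICT]
step 10: bank6 1->8 [CONFLICT]
step 11: bank1 7->2 [CONFLICT]
step 12: bank4 8->8 [HIT]
step 13: bank2 None->8 [EMPTY]
step 14: bank2 8->8 [HIT]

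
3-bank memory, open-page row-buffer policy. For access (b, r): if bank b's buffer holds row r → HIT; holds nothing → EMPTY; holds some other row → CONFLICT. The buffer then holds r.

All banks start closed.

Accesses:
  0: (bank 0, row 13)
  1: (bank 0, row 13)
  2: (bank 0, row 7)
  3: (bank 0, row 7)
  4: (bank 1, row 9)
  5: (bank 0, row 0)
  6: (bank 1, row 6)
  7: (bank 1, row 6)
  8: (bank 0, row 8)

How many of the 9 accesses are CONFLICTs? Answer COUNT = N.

COUNT = 4

  [0] b0 r13: no row ⇒ E
  [1] b0 r13: had r13 ⇒ H
  [2] b0 r7: had r13 ⇒ C
  [3] b0 r7: had r7 ⇒ H
  [4] b1 r9: no row ⇒ E
  [5] b0 r0: had r7 ⇒ C
  [6] b1 r6: had r9 ⇒ C
  [7] b1 r6: had r6 ⇒ H
  [8] b0 r8: had r0 ⇒ C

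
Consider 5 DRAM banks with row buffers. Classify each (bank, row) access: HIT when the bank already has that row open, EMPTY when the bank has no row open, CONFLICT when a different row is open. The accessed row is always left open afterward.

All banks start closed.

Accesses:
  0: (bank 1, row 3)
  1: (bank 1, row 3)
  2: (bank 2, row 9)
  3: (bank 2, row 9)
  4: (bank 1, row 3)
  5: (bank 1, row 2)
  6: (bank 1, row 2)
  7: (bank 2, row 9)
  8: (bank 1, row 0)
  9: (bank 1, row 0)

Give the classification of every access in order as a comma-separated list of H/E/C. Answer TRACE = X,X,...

TRACE = E,H,E,H,H,C,H,H,C,H

#0 (1,3) E
#1 (1,3) H  (was 3)
#2 (2,9) E
#3 (2,9) H  (was 9)
#4 (1,3) H  (was 3)
#5 (1,2) C  (was 3)
#6 (1,2) H  (was 2)
#7 (2,9) H  (was 9)
#8 (1,0) C  (was 2)
#9 (1,0) H  (was 0)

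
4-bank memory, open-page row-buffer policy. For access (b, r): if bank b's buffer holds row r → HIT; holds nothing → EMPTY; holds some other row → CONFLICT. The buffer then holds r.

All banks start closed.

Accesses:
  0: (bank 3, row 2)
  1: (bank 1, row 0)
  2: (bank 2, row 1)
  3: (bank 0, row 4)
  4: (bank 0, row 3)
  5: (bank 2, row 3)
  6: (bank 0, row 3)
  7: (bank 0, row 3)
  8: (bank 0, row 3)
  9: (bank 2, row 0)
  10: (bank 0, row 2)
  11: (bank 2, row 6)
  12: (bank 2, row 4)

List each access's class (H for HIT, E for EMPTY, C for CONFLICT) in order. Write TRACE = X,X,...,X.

TRACE = E,E,E,E,C,C,H,H,H,C,C,C,C

0: bank 3 row 2 — prev None → EMPTY
1: bank 1 row 0 — prev None → EMPTY
2: bank 2 row 1 — prev None → EMPTY
3: bank 0 row 4 — prev None → EMPTY
4: bank 0 row 3 — prev 4 → CONFLICT
5: bank 2 row 3 — prev 1 → CONFLICT
6: bank 0 row 3 — prev 3 → HIT
7: bank 0 row 3 — prev 3 → HIT
8: bank 0 row 3 — prev 3 → HIT
9: bank 2 row 0 — prev 3 → CONFLICT
10: bank 0 row 2 — prev 3 → CONFLICT
11: bank 2 row 6 — prev 0 → CONFLICT
12: bank 2 row 4 — prev 6 → CONFLICT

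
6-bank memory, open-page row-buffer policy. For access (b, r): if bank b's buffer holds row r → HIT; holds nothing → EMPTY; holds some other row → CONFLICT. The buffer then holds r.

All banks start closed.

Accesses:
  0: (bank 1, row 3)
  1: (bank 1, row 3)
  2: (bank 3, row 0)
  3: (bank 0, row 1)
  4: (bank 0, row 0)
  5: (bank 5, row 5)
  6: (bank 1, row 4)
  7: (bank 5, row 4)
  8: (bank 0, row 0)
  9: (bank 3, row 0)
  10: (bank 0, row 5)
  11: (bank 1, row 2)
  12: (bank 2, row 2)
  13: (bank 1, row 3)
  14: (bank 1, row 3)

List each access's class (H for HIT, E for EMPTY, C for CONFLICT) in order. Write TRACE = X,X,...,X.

TRACE = E,H,E,E,C,E,C,C,H,H,C,C,E,C,H

0: bank 1 row 3 — prev None → EMPTY
1: bank 1 row 3 — prev 3 → HIT
2: bank 3 row 0 — prev None → EMPTY
3: bank 0 row 1 — prev None → EMPTY
4: bank 0 row 0 — prev 1 → CONFLICT
5: bank 5 row 5 — prev None → EMPTY
6: bank 1 row 4 — prev 3 → CONFLICT
7: bank 5 row 4 — prev 5 → CONFLICT
8: bank 0 row 0 — prev 0 → HIT
9: bank 3 row 0 — prev 0 → HIT
10: bank 0 row 5 — prev 0 → CONFLICT
11: bank 1 row 2 — prev 4 → CONFLICT
12: bank 2 row 2 — prev None → EMPTY
13: bank 1 row 3 — prev 2 → CONFLICT
14: bank 1 row 3 — prev 3 → HIT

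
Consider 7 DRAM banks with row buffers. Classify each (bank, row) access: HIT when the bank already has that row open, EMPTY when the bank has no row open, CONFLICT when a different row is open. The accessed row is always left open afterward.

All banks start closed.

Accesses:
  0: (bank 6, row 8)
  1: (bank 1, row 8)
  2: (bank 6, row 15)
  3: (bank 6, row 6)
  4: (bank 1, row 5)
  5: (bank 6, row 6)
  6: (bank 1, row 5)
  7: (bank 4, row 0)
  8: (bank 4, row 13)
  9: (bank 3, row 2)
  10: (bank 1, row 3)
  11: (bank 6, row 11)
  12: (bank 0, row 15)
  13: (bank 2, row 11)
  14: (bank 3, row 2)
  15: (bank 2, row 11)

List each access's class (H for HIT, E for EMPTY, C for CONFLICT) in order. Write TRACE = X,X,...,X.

0: bank 6 row 8 — prev None → EMPTY
1: bank 1 row 8 — prev None → EMPTY
2: bank 6 row 15 — prev 8 → CONFLICT
3: bank 6 row 6 — prev 15 → CONFLICT
4: bank 1 row 5 — prev 8 → CONFLICT
5: bank 6 row 6 — prev 6 → HIT
6: bank 1 row 5 — prev 5 → HIT
7: bank 4 row 0 — prev None → EMPTY
8: bank 4 row 13 — prev 0 → CONFLICT
9: bank 3 row 2 — prev None → EMPTY
10: bank 1 row 3 — prev 5 → CONFLICT
11: bank 6 row 11 — prev 6 → CONFLICT
12: bank 0 row 15 — prev None → EMPTY
13: bank 2 row 11 — prev None → EMPTY
14: bank 3 row 2 — prev 2 → HIT
15: bank 2 row 11 — prev 11 → HIT

TRACE = E,E,C,C,C,H,H,E,C,E,C,C,E,E,H,H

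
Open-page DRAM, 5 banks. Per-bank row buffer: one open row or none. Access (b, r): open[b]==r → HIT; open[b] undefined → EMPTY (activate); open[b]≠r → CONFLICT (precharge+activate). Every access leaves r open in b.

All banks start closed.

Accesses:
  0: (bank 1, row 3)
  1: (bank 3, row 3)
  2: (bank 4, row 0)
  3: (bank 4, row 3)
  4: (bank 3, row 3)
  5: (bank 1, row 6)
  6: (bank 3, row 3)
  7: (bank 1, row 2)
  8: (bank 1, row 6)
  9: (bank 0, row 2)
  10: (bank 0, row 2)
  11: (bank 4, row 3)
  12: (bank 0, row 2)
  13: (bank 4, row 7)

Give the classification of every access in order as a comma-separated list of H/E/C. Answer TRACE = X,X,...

TRACE = E,E,E,C,H,C,H,C,C,E,H,H,H,C

0: bank 1 row 3 — prev None → EMPTY
1: bank 3 row 3 — prev None → EMPTY
2: bank 4 row 0 — prev None → EMPTY
3: bank 4 row 3 — prev 0 → CONFLICT
4: bank 3 row 3 — prev 3 → HIT
5: bank 1 row 6 — prev 3 → CONFLICT
6: bank 3 row 3 — prev 3 → HIT
7: bank 1 row 2 — prev 6 → CONFLICT
8: bank 1 row 6 — prev 2 → CONFLICT
9: bank 0 row 2 — prev None → EMPTY
10: bank 0 row 2 — prev 2 → HIT
11: bank 4 row 3 — prev 3 → HIT
12: bank 0 row 2 — prev 2 → HIT
13: bank 4 row 7 — prev 3 → CONFLICT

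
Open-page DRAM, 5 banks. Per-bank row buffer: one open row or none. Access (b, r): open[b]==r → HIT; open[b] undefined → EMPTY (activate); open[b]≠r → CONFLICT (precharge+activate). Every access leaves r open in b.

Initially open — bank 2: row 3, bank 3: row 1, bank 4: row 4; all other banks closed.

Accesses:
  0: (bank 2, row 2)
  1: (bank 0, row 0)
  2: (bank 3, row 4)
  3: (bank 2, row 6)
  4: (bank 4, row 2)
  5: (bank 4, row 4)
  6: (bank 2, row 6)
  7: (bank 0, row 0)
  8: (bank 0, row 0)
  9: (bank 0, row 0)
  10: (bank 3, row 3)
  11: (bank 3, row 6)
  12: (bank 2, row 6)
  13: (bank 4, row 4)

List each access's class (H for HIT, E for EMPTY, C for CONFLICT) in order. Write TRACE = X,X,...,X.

TRACE = C,E,C,C,C,C,H,H,H,H,C,C,H,H

#0 (2,2) C  (was 3)
#1 (0,0) E
#2 (3,4) C  (was 1)
#3 (2,6) C  (was 2)
#4 (4,2) C  (was 4)
#5 (4,4) C  (was 2)
#6 (2,6) H  (was 6)
#7 (0,0) H  (was 0)
#8 (0,0) H  (was 0)
#9 (0,0) H  (was 0)
#10 (3,3) C  (was 4)
#11 (3,6) C  (was 3)
#12 (2,6) H  (was 6)
#13 (4,4) H  (was 4)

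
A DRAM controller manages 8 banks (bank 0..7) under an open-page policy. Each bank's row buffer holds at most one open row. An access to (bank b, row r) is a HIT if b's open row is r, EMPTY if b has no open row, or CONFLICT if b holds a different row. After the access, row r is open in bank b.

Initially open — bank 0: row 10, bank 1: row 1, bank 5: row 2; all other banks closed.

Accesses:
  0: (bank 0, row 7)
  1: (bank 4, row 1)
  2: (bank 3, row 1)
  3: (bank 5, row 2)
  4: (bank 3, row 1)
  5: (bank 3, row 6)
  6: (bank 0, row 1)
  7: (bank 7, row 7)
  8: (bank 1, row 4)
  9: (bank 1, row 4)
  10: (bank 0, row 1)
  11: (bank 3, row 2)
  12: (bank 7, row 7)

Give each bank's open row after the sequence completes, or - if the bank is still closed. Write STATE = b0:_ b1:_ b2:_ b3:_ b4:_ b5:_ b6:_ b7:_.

STATE = b0:1 b1:4 b2:- b3:2 b4:1 b5:2 b6:- b7:7

0: bank 0 row 7 — prev 10 → CONFLICT
1: bank 4 row 1 — prev None → EMPTY
2: bank 3 row 1 — prev None → EMPTY
3: bank 5 row 2 — prev 2 → HIT
4: bank 3 row 1 — prev 1 → HIT
5: bank 3 row 6 — prev 1 → CONFLICT
6: bank 0 row 1 — prev 7 → CONFLICT
7: bank 7 row 7 — prev None → EMPTY
8: bank 1 row 4 — prev 1 → CONFLICT
9: bank 1 row 4 — prev 4 → HIT
10: bank 0 row 1 — prev 1 → HIT
11: bank 3 row 2 — prev 6 → CONFLICT
12: bank 7 row 7 — prev 7 → HIT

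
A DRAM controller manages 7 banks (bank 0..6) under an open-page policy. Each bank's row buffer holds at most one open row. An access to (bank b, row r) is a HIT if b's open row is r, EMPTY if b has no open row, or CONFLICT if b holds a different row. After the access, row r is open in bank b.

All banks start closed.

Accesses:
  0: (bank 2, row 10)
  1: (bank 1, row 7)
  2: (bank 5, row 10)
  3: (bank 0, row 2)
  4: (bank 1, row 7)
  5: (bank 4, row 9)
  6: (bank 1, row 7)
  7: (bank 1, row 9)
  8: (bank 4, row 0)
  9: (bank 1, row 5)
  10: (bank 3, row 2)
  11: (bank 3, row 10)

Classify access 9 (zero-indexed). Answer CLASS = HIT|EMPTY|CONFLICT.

CLASS = CONFLICT

0: bank 2 row 10 — prev None → EMPTY
1: bank 1 row 7 — prev None → EMPTY
2: bank 5 row 10 — prev None → EMPTY
3: bank 0 row 2 — prev None → EMPTY
4: bank 1 row 7 — prev 7 → HIT
5: bank 4 row 9 — prev None → EMPTY
6: bank 1 row 7 — prev 7 → HIT
7: bank 1 row 9 — prev 7 → CONFLICT
8: bank 4 row 0 — prev 9 → CONFLICT
9: bank 1 row 5 — prev 9 → CONFLICT
10: bank 3 row 2 — prev None → EMPTY
11: bank 3 row 10 — prev 2 → CONFLICT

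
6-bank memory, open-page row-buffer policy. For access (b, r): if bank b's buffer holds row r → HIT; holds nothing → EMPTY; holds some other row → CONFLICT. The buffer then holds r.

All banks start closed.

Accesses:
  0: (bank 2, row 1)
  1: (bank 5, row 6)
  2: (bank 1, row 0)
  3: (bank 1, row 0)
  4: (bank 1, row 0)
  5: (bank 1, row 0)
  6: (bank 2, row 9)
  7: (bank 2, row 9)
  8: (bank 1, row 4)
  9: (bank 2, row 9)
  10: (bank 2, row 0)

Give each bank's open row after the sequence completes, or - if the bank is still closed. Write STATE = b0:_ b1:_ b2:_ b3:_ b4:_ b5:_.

  [0] b2 r1: no row ⇒ E
  [1] b5 r6: no row ⇒ E
  [2] b1 r0: no row ⇒ E
  [3] b1 r0: had r0 ⇒ H
  [4] b1 r0: had r0 ⇒ H
  [5] b1 r0: had r0 ⇒ H
  [6] b2 r9: had r1 ⇒ C
  [7] b2 r9: had r9 ⇒ H
  [8] b1 r4: had r0 ⇒ C
  [9] b2 r9: had r9 ⇒ H
  [10] b2 r0: had r9 ⇒ C

STATE = b0:- b1:4 b2:0 b3:- b4:- b5:6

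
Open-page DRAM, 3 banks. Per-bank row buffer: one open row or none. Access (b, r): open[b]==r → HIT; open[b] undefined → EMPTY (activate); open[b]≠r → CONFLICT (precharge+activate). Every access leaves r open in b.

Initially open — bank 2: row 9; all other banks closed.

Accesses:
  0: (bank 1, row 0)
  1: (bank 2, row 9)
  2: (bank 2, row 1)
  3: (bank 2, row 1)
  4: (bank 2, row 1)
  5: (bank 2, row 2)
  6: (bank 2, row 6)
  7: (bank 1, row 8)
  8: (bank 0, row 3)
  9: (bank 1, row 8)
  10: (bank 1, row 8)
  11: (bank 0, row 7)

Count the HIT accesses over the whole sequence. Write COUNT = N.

  [0] b1 r0: no row ⇒ E
  [1] b2 r9: had r9 ⇒ H
  [2] b2 r1: had r9 ⇒ C
  [3] b2 r1: had r1 ⇒ H
  [4] b2 r1: had r1 ⇒ H
  [5] b2 r2: had r1 ⇒ C
  [6] b2 r6: had r2 ⇒ C
  [7] b1 r8: had r0 ⇒ C
  [8] b0 r3: no row ⇒ E
  [9] b1 r8: had r8 ⇒ H
  [10] b1 r8: had r8 ⇒ H
  [11] b0 r7: had r3 ⇒ C

COUNT = 5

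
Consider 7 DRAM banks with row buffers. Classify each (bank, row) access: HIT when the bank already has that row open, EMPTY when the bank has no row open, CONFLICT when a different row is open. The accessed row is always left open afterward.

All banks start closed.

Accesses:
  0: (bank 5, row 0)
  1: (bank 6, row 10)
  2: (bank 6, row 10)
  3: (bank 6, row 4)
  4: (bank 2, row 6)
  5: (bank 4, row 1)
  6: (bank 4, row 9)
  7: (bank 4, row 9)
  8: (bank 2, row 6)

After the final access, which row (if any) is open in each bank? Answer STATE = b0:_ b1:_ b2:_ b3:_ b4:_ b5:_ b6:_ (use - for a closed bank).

  [0] b5 r0: no row ⇒ E
  [1] b6 r10: no row ⇒ E
  [2] b6 r10: had r10 ⇒ H
  [3] b6 r4: had r10 ⇒ C
  [4] b2 r6: no row ⇒ E
  [5] b4 r1: no row ⇒ E
  [6] b4 r9: had r1 ⇒ C
  [7] b4 r9: had r9 ⇒ H
  [8] b2 r6: had r6 ⇒ H

STATE = b0:- b1:- b2:6 b3:- b4:9 b5:0 b6:4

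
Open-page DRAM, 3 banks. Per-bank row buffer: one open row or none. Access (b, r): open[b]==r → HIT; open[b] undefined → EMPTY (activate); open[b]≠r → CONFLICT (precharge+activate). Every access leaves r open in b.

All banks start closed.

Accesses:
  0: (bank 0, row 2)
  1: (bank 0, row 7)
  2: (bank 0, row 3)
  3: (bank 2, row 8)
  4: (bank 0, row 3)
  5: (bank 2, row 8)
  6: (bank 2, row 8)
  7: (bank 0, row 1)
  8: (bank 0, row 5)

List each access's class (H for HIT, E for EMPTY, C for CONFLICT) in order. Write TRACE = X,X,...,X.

TRACE = E,C,C,E,H,H,H,C,C

#0 (0,2) E
#1 (0,7) C  (was 2)
#2 (0,3) C  (was 7)
#3 (2,8) E
#4 (0,3) H  (was 3)
#5 (2,8) H  (was 8)
#6 (2,8) H  (was 8)
#7 (0,1) C  (was 3)
#8 (0,5) C  (was 1)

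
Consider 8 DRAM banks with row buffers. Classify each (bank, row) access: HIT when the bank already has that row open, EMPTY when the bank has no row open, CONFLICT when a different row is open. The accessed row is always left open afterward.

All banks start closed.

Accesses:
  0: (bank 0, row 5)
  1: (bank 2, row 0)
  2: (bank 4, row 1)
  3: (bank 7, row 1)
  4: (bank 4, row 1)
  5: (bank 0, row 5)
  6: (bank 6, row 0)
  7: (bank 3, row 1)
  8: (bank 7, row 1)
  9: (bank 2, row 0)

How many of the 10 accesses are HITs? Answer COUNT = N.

step 0: bank0 None->5 [EMPTY]
step 1: bank2 None->0 [EMPTY]
step 2: bank4 None->1 [EMPTY]
step 3: bank7 None->1 [EMPTY]
step 4: bank4 1->1 [HIT]
step 5: bank0 5->5 [HIT]
step 6: bank6 None->0 [EMPTY]
step 7: bank3 None->1 [EMPTY]
step 8: bank7 1->1 [HIT]
step 9: bank2 0->0 [HIT]

COUNT = 4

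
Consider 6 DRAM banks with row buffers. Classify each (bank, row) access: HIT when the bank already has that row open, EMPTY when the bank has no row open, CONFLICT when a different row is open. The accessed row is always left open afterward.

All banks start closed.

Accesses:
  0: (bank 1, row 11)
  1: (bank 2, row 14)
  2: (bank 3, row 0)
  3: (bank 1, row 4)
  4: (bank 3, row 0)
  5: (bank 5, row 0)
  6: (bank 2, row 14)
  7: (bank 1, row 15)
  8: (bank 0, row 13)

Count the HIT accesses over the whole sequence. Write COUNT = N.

0: bank 1 row 11 — prev None → EMPTY
1: bank 2 row 14 — prev None → EMPTY
2: bank 3 row 0 — prev None → EMPTY
3: bank 1 row 4 — prev 11 → CONFLICT
4: bank 3 row 0 — prev 0 → HIT
5: bank 5 row 0 — prev None → EMPTY
6: bank 2 row 14 — prev 14 → HIT
7: bank 1 row 15 — prev 4 → CONFLICT
8: bank 0 row 13 — prev None → EMPTY

COUNT = 2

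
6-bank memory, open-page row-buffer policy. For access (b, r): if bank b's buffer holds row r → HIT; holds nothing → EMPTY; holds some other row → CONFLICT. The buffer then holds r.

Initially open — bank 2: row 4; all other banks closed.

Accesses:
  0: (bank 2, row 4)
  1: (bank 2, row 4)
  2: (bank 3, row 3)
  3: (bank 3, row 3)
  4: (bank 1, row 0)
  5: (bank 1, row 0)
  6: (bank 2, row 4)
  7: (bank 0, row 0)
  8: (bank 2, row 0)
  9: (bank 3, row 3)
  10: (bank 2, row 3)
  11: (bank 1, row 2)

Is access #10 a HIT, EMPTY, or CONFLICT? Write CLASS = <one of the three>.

CLASS = CONFLICT

step 0: bank2 4->4 [HIT]
step 1: bank2 4->4 [HIT]
step 2: bank3 None->3 [EMPTY]
step 3: bank3 3->3 [HIT]
step 4: bank1 None->0 [EMPTY]
step 5: bank1 0->0 [HIT]
step 6: bank2 4->4 [HIT]
step 7: bank0 None->0 [EMPTY]
step 8: bank2 4->0 [CONFLICT]
step 9: bank3 3->3 [HIT]
step 10: bank2 0->3 [CONFLICT]
step 11: bank1 0->2 [CONFLICT]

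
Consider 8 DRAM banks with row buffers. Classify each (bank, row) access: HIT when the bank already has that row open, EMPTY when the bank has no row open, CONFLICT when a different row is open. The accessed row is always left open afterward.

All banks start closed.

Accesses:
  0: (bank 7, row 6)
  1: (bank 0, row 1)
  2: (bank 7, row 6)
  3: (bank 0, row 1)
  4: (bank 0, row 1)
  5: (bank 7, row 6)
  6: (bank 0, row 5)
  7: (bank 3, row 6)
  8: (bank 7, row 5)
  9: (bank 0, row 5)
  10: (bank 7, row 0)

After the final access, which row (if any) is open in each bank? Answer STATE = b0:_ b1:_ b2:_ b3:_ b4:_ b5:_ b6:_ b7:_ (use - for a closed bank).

0: bank 7 row 6 — prev None → EMPTY
1: bank 0 row 1 — prev None → EMPTY
2: bank 7 row 6 — prev 6 → HIT
3: bank 0 row 1 — prev 1 → HIT
4: bank 0 row 1 — prev 1 → HIT
5: bank 7 row 6 — prev 6 → HIT
6: bank 0 row 5 — prev 1 → CONFLICT
7: bank 3 row 6 — prev None → EMPTY
8: bank 7 row 5 — prev 6 → CONFLICT
9: bank 0 row 5 — prev 5 → HIT
10: bank 7 row 0 — prev 5 → CONFLICT

STATE = b0:5 b1:- b2:- b3:6 b4:- b5:- b6:- b7:0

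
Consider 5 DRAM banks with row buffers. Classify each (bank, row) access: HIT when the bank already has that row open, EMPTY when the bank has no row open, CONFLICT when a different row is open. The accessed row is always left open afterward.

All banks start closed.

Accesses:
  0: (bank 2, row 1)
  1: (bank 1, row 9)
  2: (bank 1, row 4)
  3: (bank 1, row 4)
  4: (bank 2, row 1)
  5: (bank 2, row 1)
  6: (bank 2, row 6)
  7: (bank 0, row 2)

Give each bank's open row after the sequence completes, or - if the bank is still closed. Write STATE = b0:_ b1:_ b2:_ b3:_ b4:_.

  [0] b2 r1: no row ⇒ E
  [1] b1 r9: no row ⇒ E
  [2] b1 r4: had r9 ⇒ C
  [3] b1 r4: had r4 ⇒ H
  [4] b2 r1: had r1 ⇒ H
  [5] b2 r1: had r1 ⇒ H
  [6] b2 r6: had r1 ⇒ C
  [7] b0 r2: no row ⇒ E

STATE = b0:2 b1:4 b2:6 b3:- b4:-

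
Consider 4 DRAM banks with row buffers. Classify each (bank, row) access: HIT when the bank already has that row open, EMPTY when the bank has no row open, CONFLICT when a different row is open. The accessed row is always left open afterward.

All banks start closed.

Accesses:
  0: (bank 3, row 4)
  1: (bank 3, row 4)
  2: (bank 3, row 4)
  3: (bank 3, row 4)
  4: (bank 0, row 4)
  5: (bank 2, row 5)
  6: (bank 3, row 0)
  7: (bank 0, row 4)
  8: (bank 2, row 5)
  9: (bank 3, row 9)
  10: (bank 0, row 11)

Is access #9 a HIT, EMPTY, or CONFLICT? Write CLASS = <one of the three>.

CLASS = CONFLICT

0: bank 3 row 4 — prev None → EMPTY
1: bank 3 row 4 — prev 4 → HIT
2: bank 3 row 4 — prev 4 → HIT
3: bank 3 row 4 — prev 4 → HIT
4: bank 0 row 4 — prev None → EMPTY
5: bank 2 row 5 — prev None → EMPTY
6: bank 3 row 0 — prev 4 → CONFLICT
7: bank 0 row 4 — prev 4 → HIT
8: bank 2 row 5 — prev 5 → HIT
9: bank 3 row 9 — prev 0 → CONFLICT
10: bank 0 row 11 — prev 4 → CONFLICT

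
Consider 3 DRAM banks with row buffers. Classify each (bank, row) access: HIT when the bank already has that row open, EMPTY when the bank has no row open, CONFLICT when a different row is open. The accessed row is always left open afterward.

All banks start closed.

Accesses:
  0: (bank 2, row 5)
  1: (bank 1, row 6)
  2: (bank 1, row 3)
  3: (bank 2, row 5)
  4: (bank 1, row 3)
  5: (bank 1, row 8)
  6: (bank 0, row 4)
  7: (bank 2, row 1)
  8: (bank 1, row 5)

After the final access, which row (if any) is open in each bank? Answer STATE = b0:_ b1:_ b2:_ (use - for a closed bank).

0: bank 2 row 5 — prev None → EMPTY
1: bank 1 row 6 — prev None → EMPTY
2: bank 1 row 3 — prev 6 → CONFLICT
3: bank 2 row 5 — prev 5 → HIT
4: bank 1 row 3 — prev 3 → HIT
5: bank 1 row 8 — prev 3 → CONFLICT
6: bank 0 row 4 — prev None → EMPTY
7: bank 2 row 1 — prev 5 → CONFLICT
8: bank 1 row 5 — prev 8 → CONFLICT

STATE = b0:4 b1:5 b2:1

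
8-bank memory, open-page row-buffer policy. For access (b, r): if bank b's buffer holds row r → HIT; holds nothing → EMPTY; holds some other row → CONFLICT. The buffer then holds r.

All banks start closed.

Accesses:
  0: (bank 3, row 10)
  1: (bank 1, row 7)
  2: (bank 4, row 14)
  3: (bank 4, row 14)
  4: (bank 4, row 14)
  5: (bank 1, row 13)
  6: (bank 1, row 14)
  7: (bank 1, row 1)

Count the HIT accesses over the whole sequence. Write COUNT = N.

COUNT = 2

#0 (3,10) E
#1 (1,7) E
#2 (4,14) E
#3 (4,14) H  (was 14)
#4 (4,14) H  (was 14)
#5 (1,13) C  (was 7)
#6 (1,14) C  (was 13)
#7 (1,1) C  (was 14)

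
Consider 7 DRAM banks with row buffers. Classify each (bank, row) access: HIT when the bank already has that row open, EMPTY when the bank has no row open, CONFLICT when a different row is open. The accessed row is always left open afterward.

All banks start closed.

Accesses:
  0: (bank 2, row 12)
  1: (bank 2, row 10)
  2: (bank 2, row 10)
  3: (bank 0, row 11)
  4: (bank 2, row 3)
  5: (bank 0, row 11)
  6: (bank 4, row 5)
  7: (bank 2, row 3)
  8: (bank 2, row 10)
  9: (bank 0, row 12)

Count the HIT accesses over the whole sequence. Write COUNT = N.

COUNT = 3

#0 (2,12) E
#1 (2,10) C  (was 12)
#2 (2,10) H  (was 10)
#3 (0,11) E
#4 (2,3) C  (was 10)
#5 (0,11) H  (was 11)
#6 (4,5) E
#7 (2,3) H  (was 3)
#8 (2,10) C  (was 3)
#9 (0,12) C  (was 11)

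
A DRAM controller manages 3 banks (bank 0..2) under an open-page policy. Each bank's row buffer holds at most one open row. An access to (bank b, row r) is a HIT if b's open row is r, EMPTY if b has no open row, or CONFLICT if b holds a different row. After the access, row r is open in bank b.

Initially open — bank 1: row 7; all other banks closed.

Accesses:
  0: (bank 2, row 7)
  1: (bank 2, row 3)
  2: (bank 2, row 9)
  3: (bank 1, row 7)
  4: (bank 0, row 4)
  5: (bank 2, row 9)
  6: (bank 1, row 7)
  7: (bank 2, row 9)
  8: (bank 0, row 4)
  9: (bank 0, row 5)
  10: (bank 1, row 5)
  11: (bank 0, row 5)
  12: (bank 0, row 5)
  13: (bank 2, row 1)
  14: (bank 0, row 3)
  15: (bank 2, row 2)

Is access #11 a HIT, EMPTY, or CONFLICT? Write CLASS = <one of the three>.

  [0] b2 r7: no row ⇒ E
  [1] b2 r3: had r7 ⇒ C
  [2] b2 r9: had r3 ⇒ C
  [3] b1 r7: had r7 ⇒ H
  [4] b0 r4: no row ⇒ E
  [5] b2 r9: had r9 ⇒ H
  [6] b1 r7: had r7 ⇒ H
  [7] b2 r9: had r9 ⇒ H
  [8] b0 r4: had r4 ⇒ H
  [9] b0 r5: had r4 ⇒ C
  [10] b1 r5: had r7 ⇒ C
  [11] b0 r5: had r5 ⇒ H
  [12] b0 r5: had r5 ⇒ H
  [13] b2 r1: had r9 ⇒ C
  [14] b0 r3: had r5 ⇒ C
  [15] b2 r2: had r1 ⇒ C

CLASS = HIT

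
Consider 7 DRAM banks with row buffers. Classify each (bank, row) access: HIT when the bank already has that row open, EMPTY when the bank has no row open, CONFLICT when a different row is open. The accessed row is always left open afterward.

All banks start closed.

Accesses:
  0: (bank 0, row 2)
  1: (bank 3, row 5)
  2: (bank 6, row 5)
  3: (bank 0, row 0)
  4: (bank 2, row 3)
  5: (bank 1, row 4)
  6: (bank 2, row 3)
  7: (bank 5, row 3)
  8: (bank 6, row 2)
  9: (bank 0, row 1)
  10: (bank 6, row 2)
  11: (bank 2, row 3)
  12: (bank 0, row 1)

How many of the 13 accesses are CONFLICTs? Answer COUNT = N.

  [0] b0 r2: no row ⇒ E
  [1] b3 r5: no row ⇒ E
  [2] b6 r5: no row ⇒ E
  [3] b0 r0: had r2 ⇒ C
  [4] b2 r3: no row ⇒ E
  [5] b1 r4: no row ⇒ E
  [6] b2 r3: had r3 ⇒ H
  [7] b5 r3: no row ⇒ E
  [8] b6 r2: had r5 ⇒ C
  [9] b0 r1: had r0 ⇒ C
  [10] b6 r2: had r2 ⇒ H
  [11] b2 r3: had r3 ⇒ H
  [12] b0 r1: had r1 ⇒ H

COUNT = 3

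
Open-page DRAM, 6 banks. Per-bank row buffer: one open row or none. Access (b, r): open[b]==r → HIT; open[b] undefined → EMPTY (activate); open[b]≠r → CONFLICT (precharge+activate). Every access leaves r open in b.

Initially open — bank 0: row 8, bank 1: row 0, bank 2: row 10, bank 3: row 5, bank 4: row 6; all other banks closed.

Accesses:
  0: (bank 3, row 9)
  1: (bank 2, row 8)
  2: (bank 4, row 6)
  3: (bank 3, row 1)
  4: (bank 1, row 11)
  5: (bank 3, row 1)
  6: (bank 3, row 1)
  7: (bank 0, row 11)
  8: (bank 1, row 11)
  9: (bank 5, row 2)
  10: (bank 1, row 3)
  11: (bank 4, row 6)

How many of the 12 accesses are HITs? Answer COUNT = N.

step 0: bank3 5->9 [CONFLICT]
step 1: bank2 10->8 [CONFLICT]
step 2: bank4 6->6 [HIT]
step 3: bank3 9->1 [CONFLICT]
step 4: bank1 0->11 [CONFLICT]
step 5: bank3 1->1 [HIT]
step 6: bank3 1->1 [HIT]
step 7: bank0 8->11 [CONFLICT]
step 8: bank1 11->11 [HIT]
step 9: bank5 None->2 [EMPTY]
step 10: bank1 11->3 [CONFLICT]
step 11: bank4 6->6 [HIT]

COUNT = 5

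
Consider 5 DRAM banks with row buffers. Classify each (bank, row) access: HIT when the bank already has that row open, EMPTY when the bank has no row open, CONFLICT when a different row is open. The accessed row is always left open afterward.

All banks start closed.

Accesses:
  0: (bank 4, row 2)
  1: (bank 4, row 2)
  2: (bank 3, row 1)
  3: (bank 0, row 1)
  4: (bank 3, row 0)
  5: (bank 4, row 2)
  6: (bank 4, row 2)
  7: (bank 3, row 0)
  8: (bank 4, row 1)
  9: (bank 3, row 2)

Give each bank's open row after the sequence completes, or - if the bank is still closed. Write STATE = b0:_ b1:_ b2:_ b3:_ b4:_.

  [0] b4 r2: no row ⇒ E
  [1] b4 r2: had r2 ⇒ H
  [2] b3 r1: no row ⇒ E
  [3] b0 r1: no row ⇒ E
  [4] b3 r0: had r1 ⇒ C
  [5] b4 r2: had r2 ⇒ H
  [6] b4 r2: had r2 ⇒ H
  [7] b3 r0: had r0 ⇒ H
  [8] b4 r1: had r2 ⇒ C
  [9] b3 r2: had r0 ⇒ C

STATE = b0:1 b1:- b2:- b3:2 b4:1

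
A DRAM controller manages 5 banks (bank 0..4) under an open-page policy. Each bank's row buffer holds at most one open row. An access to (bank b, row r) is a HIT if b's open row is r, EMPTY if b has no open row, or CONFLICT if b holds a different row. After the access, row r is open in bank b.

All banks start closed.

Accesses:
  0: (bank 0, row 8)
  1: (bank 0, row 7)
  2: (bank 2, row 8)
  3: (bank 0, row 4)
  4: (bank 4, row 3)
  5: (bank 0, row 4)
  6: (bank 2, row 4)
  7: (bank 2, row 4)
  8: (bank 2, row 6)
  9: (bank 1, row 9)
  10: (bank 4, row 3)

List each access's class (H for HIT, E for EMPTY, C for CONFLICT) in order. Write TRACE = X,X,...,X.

TRACE = E,C,E,C,E,H,C,H,C,E,H

  [0] b0 r8: no row ⇒ E
  [1] b0 r7: had r8 ⇒ C
  [2] b2 r8: no row ⇒ E
  [3] b0 r4: had r7 ⇒ C
  [4] b4 r3: no row ⇒ E
  [5] b0 r4: had r4 ⇒ H
  [6] b2 r4: had r8 ⇒ C
  [7] b2 r4: had r4 ⇒ H
  [8] b2 r6: had r4 ⇒ C
  [9] b1 r9: no row ⇒ E
  [10] b4 r3: had r3 ⇒ H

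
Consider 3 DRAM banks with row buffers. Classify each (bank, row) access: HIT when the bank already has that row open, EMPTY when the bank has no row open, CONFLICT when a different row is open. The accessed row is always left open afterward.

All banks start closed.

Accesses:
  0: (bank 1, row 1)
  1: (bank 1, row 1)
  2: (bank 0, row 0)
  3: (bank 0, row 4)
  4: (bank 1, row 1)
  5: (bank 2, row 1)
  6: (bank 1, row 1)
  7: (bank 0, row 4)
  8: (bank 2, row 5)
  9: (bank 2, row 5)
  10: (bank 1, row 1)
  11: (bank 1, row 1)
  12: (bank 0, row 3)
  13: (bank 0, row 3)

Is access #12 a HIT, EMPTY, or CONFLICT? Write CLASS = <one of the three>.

CLASS = CONFLICT

#0 (1,1) E
#1 (1,1) H  (was 1)
#2 (0,0) E
#3 (0,4) C  (was 0)
#4 (1,1) H  (was 1)
#5 (2,1) E
#6 (1,1) H  (was 1)
#7 (0,4) H  (was 4)
#8 (2,5) C  (was 1)
#9 (2,5) H  (was 5)
#10 (1,1) H  (was 1)
#11 (1,1) H  (was 1)
#12 (0,3) C  (was 4)
#13 (0,3) H  (was 3)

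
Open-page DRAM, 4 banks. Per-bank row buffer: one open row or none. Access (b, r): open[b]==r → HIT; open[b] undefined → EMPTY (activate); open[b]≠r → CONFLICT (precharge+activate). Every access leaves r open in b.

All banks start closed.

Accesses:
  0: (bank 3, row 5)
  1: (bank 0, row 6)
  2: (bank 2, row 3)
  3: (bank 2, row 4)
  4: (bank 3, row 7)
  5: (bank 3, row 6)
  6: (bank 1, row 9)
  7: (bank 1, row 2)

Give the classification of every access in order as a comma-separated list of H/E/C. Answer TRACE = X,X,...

0: bank 3 row 5 — prev None → EMPTY
1: bank 0 row 6 — prev None → EMPTY
2: bank 2 row 3 — prev None → EMPTY
3: bank 2 row 4 — prev 3 → CONFLICT
4: bank 3 row 7 — prev 5 → CONFLICT
5: bank 3 row 6 — prev 7 → CONFLICT
6: bank 1 row 9 — prev None → EMPTY
7: bank 1 row 2 — prev 9 → CONFLICT

TRACE = E,E,E,C,C,C,E,C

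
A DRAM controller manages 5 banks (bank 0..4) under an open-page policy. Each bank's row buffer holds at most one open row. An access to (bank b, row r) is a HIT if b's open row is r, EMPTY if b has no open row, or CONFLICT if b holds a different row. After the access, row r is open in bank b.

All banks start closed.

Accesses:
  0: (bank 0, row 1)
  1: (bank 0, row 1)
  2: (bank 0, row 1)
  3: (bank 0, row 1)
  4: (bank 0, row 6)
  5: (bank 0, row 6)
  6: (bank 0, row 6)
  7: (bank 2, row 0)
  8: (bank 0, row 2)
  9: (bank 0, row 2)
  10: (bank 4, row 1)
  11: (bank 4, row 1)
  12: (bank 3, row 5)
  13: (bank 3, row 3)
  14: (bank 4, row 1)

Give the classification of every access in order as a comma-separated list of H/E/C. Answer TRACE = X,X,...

#0 (0,1) E
#1 (0,1) H  (was 1)
#2 (0,1) H  (was 1)
#3 (0,1) H  (was 1)
#4 (0,6) C  (was 1)
#5 (0,6) H  (was 6)
#6 (0,6) H  (was 6)
#7 (2,0) E
#8 (0,2) C  (was 6)
#9 (0,2) H  (was 2)
#10 (4,1) E
#11 (4,1) H  (was 1)
#12 (3,5) E
#13 (3,3) C  (was 5)
#14 (4,1) H  (was 1)

TRACE = E,H,H,H,C,H,H,E,C,H,E,H,E,C,H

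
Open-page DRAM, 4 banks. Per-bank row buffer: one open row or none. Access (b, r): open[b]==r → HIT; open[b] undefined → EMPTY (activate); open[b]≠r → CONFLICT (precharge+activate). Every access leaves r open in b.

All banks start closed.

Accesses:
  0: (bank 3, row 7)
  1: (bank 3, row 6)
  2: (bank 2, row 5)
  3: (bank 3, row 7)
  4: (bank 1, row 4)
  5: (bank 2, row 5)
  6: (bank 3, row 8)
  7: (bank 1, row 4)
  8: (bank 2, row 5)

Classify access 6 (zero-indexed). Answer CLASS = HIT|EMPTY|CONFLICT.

CLASS = CONFLICT

step 0: bank3 None->7 [EMPTY]
step 1: bank3 7->6 [CONFLICT]
step 2: bank2 None->5 [EMPTY]
step 3: bank3 6->7 [CONFLICT]
step 4: bank1 None->4 [EMPTY]
step 5: bank2 5->5 [HIT]
step 6: bank3 7->8 [CONFLICT]
step 7: bank1 4->4 [HIT]
step 8: bank2 5->5 [HIT]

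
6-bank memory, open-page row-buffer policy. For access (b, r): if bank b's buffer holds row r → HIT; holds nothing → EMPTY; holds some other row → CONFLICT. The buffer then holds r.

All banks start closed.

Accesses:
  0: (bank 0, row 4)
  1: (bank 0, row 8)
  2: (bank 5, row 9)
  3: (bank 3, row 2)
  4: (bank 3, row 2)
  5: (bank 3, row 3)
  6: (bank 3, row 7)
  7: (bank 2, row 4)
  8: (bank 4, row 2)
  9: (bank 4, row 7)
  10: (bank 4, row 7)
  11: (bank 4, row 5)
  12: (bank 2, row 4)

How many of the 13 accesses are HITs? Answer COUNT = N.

COUNT = 3

step 0: bank0 None->4 [EMPTY]
step 1: bank0 4->8 [CONFLICT]
step 2: bank5 None->9 [EMPTY]
step 3: bank3 None->2 [EMPTY]
step 4: bank3 2->2 [HIT]
step 5: bank3 2->3 [CONFLICT]
step 6: bank3 3->7 [CONFLICT]
step 7: bank2 None->4 [EMPTY]
step 8: bank4 None->2 [EMPTY]
step 9: bank4 2->7 [CONFLICT]
step 10: bank4 7->7 [HIT]
step 11: bank4 7->5 [CONFLICT]
step 12: bank2 4->4 [HIT]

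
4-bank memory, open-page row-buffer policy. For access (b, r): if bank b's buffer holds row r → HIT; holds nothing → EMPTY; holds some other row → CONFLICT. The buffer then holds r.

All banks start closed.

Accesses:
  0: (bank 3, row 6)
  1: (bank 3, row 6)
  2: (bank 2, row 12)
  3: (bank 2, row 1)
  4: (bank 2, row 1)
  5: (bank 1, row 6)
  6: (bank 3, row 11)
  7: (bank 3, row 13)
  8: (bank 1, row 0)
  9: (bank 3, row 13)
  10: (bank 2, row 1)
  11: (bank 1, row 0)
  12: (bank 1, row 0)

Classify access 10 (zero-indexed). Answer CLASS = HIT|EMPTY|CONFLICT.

CLASS = HIT

  [0] b3 r6: no row ⇒ E
  [1] b3 r6: had r6 ⇒ H
  [2] b2 r12: no row ⇒ E
  [3] b2 r1: had r12 ⇒ C
  [4] b2 r1: had r1 ⇒ H
  [5] b1 r6: no row ⇒ E
  [6] b3 r11: had r6 ⇒ C
  [7] b3 r13: had r11 ⇒ C
  [8] b1 r0: had r6 ⇒ C
  [9] b3 r13: had r13 ⇒ H
  [10] b2 r1: had r1 ⇒ H
  [11] b1 r0: had r0 ⇒ H
  [12] b1 r0: had r0 ⇒ H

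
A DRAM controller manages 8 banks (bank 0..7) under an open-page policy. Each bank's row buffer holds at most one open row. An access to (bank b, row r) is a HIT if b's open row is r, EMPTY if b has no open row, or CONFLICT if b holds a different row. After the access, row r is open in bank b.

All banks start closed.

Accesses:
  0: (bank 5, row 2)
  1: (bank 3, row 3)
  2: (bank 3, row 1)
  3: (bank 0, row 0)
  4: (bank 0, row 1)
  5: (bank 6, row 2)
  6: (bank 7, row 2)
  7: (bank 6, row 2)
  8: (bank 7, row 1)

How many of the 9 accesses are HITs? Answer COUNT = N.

COUNT = 1

  [0] b5 r2: no row ⇒ E
  [1] b3 r3: no row ⇒ E
  [2] b3 r1: had r3 ⇒ C
  [3] b0 r0: no row ⇒ E
  [4] b0 r1: had r0 ⇒ C
  [5] b6 r2: no row ⇒ E
  [6] b7 r2: no row ⇒ E
  [7] b6 r2: had r2 ⇒ H
  [8] b7 r1: had r2 ⇒ C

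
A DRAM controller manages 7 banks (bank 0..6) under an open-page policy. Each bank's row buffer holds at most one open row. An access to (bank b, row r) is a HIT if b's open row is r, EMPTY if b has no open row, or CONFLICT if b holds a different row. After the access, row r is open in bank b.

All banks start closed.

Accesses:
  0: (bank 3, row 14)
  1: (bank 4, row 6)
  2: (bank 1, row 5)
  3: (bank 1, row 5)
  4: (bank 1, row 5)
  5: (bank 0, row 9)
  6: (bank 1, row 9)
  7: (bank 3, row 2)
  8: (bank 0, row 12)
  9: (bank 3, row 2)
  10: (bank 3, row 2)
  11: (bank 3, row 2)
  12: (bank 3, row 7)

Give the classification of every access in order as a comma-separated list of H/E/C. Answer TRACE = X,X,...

step 0: bank3 None->14 [EMPTY]
step 1: bank4 None->6 [EMPTY]
step 2: bank1 None->5 [EMPTY]
step 3: bank1 5->5 [HIT]
step 4: bank1 5->5 [HIT]
step 5: bank0 None->9 [EMPTY]
step 6: bank1 5->9 [CONFLICT]
step 7: bank3 14->2 [CONFLICT]
step 8: bank0 9->12 [CONFLICT]
step 9: bank3 2->2 [HIT]
step 10: bank3 2->2 [HIT]
step 11: bank3 2->2 [HIT]
step 12: bank3 2->7 [CONFLICT]

TRACE = E,E,E,H,H,E,C,C,C,H,H,H,C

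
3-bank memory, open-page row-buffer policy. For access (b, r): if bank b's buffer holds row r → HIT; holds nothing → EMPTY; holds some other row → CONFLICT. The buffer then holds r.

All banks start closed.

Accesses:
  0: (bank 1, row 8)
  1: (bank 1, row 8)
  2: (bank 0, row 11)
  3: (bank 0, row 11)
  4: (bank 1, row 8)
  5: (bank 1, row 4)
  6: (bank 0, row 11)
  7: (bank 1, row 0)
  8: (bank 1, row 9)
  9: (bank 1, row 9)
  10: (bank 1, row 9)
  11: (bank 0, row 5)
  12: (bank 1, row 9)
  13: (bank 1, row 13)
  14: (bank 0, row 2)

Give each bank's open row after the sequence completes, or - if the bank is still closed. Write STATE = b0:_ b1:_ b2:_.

  [0] b1 r8: no row ⇒ E
  [1] b1 r8: had r8 ⇒ H
  [2] b0 r11: no row ⇒ E
  [3] b0 r11: had r11 ⇒ H
  [4] b1 r8: had r8 ⇒ H
  [5] b1 r4: had r8 ⇒ C
  [6] b0 r11: had r11 ⇒ H
  [7] b1 r0: had r4 ⇒ C
  [8] b1 r9: had r0 ⇒ C
  [9] b1 r9: had r9 ⇒ H
  [10] b1 r9: had r9 ⇒ H
  [11] b0 r5: had r11 ⇒ C
  [12] b1 r9: had r9 ⇒ H
  [13] b1 r13: had r9 ⇒ C
  [14] b0 r2: had r5 ⇒ C

STATE = b0:2 b1:13 b2:-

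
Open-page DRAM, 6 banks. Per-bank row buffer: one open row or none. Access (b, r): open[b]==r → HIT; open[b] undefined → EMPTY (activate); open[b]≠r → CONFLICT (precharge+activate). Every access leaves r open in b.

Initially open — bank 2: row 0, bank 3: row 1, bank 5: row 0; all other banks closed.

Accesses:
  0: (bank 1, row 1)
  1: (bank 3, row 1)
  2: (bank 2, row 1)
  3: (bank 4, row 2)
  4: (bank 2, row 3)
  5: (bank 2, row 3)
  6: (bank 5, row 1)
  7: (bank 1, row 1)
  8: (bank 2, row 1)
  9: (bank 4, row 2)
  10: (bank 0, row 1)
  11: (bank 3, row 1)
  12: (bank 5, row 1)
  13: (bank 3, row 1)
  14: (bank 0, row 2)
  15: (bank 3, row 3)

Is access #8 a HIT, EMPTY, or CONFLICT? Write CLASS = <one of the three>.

CLASS = CONFLICT

#0 (1,1) E
#1 (3,1) H  (was 1)
#2 (2,1) C  (was 0)
#3 (4,2) E
#4 (2,3) C  (was 1)
#5 (2,3) H  (was 3)
#6 (5,1) C  (was 0)
#7 (1,1) H  (was 1)
#8 (2,1) C  (was 3)
#9 (4,2) H  (was 2)
#10 (0,1) E
#11 (3,1) H  (was 1)
#12 (5,1) H  (was 1)
#13 (3,1) H  (was 1)
#14 (0,2) C  (was 1)
#15 (3,3) C  (was 1)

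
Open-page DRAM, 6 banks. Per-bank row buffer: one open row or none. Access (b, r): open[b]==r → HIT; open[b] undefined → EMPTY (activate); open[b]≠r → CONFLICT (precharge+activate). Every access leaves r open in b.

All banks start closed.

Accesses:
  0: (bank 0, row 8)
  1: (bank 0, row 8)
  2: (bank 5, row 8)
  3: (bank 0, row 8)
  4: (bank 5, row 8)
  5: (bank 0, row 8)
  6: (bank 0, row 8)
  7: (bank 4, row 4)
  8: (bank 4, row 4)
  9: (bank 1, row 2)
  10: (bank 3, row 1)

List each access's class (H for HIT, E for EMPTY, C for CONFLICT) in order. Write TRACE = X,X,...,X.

0: bank 0 row 8 — prev None → EMPTY
1: bank 0 row 8 — prev 8 → HIT
2: bank 5 row 8 — prev None → EMPTY
3: bank 0 row 8 — prev 8 → HIT
4: bank 5 row 8 — prev 8 → HIT
5: bank 0 row 8 — prev 8 → HIT
6: bank 0 row 8 — prev 8 → HIT
7: bank 4 row 4 — prev None → EMPTY
8: bank 4 row 4 — prev 4 → HIT
9: bank 1 row 2 — prev None → EMPTY
10: bank 3 row 1 — prev None → EMPTY

TRACE = E,H,E,H,H,H,H,E,H,E,E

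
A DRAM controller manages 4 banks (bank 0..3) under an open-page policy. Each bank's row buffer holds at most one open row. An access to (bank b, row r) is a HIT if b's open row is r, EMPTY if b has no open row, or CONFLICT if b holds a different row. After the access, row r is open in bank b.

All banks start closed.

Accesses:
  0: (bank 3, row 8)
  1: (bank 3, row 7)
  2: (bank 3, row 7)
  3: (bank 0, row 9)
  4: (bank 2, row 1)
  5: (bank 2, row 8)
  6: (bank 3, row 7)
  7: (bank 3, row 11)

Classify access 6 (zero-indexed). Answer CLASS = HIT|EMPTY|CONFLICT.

0: bank 3 row 8 — prev None → EMPTY
1: bank 3 row 7 — prev 8 → CONFLICT
2: bank 3 row 7 — prev 7 → HIT
3: bank 0 row 9 — prev None → EMPTY
4: bank 2 row 1 — prev None → EMPTY
5: bank 2 row 8 — prev 1 → CONFLICT
6: bank 3 row 7 — prev 7 → HIT
7: bank 3 row 11 — prev 7 → CONFLICT

CLASS = HIT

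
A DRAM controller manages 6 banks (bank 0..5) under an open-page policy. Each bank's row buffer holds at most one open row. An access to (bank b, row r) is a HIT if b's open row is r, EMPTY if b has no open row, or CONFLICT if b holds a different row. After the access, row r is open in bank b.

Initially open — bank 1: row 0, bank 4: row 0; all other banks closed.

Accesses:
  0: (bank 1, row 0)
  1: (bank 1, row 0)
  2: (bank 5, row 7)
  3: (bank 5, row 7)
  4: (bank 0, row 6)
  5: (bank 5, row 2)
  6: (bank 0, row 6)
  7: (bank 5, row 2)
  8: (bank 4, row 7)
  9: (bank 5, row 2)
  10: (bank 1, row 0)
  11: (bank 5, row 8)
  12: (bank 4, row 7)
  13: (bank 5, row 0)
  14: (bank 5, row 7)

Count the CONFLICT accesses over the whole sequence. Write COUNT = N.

COUNT = 5

#0 (1,0) H  (was 0)
#1 (1,0) H  (was 0)
#2 (5,7) E
#3 (5,7) H  (was 7)
#4 (0,6) E
#5 (5,2) C  (was 7)
#6 (0,6) H  (was 6)
#7 (5,2) H  (was 2)
#8 (4,7) C  (was 0)
#9 (5,2) H  (was 2)
#10 (1,0) H  (was 0)
#11 (5,8) C  (was 2)
#12 (4,7) H  (was 7)
#13 (5,0) C  (was 8)
#14 (5,7) C  (was 0)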